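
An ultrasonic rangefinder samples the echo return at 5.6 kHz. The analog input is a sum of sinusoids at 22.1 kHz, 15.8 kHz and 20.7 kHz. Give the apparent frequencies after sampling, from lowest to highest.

fs/2 = 2.8 kHz.
22.1 kHz mod fs = 5.3 kHz.
5.3 kHz > fs/2 = 2.8 kHz, folds to fs − 5.3 kHz = 0.3 kHz.
15.8 kHz mod fs = 4.6 kHz.
4.6 kHz > fs/2 = 2.8 kHz, folds to fs − 4.6 kHz = 1 kHz.
20.7 kHz mod fs = 3.9 kHz.
3.9 kHz > fs/2 = 2.8 kHz, folds to fs − 3.9 kHz = 1.7 kHz.
Distinct values: {0.3 kHz, 1 kHz, 1.7 kHz}.

0.3 kHz, 1 kHz, 1.7 kHz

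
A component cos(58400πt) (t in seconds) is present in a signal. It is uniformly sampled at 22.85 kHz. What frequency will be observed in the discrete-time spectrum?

6.35 kHz

ω = 58400π rad/s → f = ω/(2π) = 29200 Hz = 29.2 kHz.
29.2 kHz mod fs = 6.35 kHz.
6.35 kHz ≤ fs/2 = 11.425 kHz, appears at 6.35 kHz.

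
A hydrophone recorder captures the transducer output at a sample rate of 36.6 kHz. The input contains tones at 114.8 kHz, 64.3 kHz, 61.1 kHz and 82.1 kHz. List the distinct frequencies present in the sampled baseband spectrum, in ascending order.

fs/2 = 18.3 kHz.
114.8 kHz mod fs = 5 kHz.
5 kHz ≤ fs/2 = 18.3 kHz, appears at 5 kHz.
64.3 kHz mod fs = 27.7 kHz.
27.7 kHz > fs/2 = 18.3 kHz, folds to fs − 27.7 kHz = 8.9 kHz.
61.1 kHz mod fs = 24.5 kHz.
24.5 kHz > fs/2 = 18.3 kHz, folds to fs − 24.5 kHz = 12.1 kHz.
82.1 kHz mod fs = 8.9 kHz.
8.9 kHz ≤ fs/2 = 18.3 kHz, appears at 8.9 kHz.
Distinct values: {5 kHz, 8.9 kHz, 12.1 kHz}.

5 kHz, 8.9 kHz, 12.1 kHz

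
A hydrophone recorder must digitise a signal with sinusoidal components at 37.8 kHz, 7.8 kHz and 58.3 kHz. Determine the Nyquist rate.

116.6 kHz

Highest-frequency component: 58.3 kHz.
Nyquist rate = 2 × 58.3 kHz = 116.6 kHz.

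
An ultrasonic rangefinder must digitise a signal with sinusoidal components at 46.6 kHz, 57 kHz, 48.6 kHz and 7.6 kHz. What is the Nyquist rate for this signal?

114 kHz

Highest-frequency component: 57 kHz.
Nyquist rate = 2 × 57 kHz = 114 kHz.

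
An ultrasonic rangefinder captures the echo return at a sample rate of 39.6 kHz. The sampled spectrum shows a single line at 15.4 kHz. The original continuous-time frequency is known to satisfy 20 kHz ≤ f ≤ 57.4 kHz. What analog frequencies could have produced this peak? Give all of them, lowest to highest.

24.2 kHz, 55 kHz

Frequencies that alias to 15.4 kHz are k·fs ± 15.4 kHz for integer k ≥ 0.
k=0: 15.4 kHz.
k=1: 24.2 kHz, 55 kHz.
k=2: 63.8 kHz, 94.6 kHz.
Within [20 kHz, 57.4 kHz]: 24.2 kHz, 55 kHz.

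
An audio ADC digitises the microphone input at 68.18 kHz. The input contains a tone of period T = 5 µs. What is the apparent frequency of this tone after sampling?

T = 5 µs → f = 1/T = 200 kHz.
200 kHz mod fs = 63.64 kHz.
63.64 kHz > fs/2 = 34.09 kHz, folds to fs − 63.64 kHz = 4.54 kHz.

4.54 kHz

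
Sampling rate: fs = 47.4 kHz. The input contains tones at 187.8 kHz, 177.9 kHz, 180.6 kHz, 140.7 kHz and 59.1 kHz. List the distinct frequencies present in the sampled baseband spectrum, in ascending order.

1.5 kHz, 1.8 kHz, 9 kHz, 11.7 kHz

fs/2 = 23.7 kHz.
187.8 kHz mod fs = 45.6 kHz.
45.6 kHz > fs/2 = 23.7 kHz, folds to fs − 45.6 kHz = 1.8 kHz.
177.9 kHz mod fs = 35.7 kHz.
35.7 kHz > fs/2 = 23.7 kHz, folds to fs − 35.7 kHz = 11.7 kHz.
180.6 kHz mod fs = 38.4 kHz.
38.4 kHz > fs/2 = 23.7 kHz, folds to fs − 38.4 kHz = 9 kHz.
140.7 kHz mod fs = 45.9 kHz.
45.9 kHz > fs/2 = 23.7 kHz, folds to fs − 45.9 kHz = 1.5 kHz.
59.1 kHz mod fs = 11.7 kHz.
11.7 kHz ≤ fs/2 = 23.7 kHz, appears at 11.7 kHz.
Distinct values: {1.5 kHz, 1.8 kHz, 9 kHz, 11.7 kHz}.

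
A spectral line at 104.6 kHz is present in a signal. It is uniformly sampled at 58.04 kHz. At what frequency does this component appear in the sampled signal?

11.48 kHz

104.6 kHz mod fs = 46.56 kHz.
46.56 kHz > fs/2 = 29.02 kHz, folds to fs − 46.56 kHz = 11.48 kHz.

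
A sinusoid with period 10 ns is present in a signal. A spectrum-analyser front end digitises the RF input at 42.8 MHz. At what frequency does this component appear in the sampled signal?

14.4 MHz

T = 10 ns → f = 1/T = 100 MHz.
100 MHz mod fs = 14.4 MHz.
14.4 MHz ≤ fs/2 = 21.4 MHz, appears at 14.4 MHz.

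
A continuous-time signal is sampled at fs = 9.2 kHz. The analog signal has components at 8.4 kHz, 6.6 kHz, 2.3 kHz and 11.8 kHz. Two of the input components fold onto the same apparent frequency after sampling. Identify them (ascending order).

fs/2 = 4.6 kHz.
8.4 kHz > fs/2 = 4.6 kHz, folds to fs − 8.4 kHz = 0.8 kHz.
6.6 kHz > fs/2 = 4.6 kHz, folds to fs − 6.6 kHz = 2.6 kHz.
2.3 kHz ≤ fs/2 = 4.6 kHz, passes unchanged.
11.8 kHz mod fs = 2.6 kHz.
2.6 kHz ≤ fs/2 = 4.6 kHz, appears at 2.6 kHz.
6.6 kHz and 11.8 kHz both map to 2.6 kHz.

6.6 kHz, 11.8 kHz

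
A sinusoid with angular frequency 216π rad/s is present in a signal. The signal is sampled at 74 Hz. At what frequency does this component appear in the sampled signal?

ω = 216π rad/s → f = ω/(2π) = 108 Hz.
108 Hz mod fs = 34 Hz.
34 Hz ≤ fs/2 = 37 Hz, appears at 34 Hz.

34 Hz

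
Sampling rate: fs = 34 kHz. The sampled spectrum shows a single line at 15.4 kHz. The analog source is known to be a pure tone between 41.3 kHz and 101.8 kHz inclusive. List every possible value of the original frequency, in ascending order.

49.4 kHz, 52.6 kHz, 83.4 kHz, 86.6 kHz

Frequencies that alias to 15.4 kHz are k·fs ± 15.4 kHz for integer k ≥ 0.
k=0: 15.4 kHz.
k=1: 18.6 kHz, 49.4 kHz.
k=2: 52.6 kHz, 83.4 kHz.
k=3: 86.6 kHz, 117.4 kHz.
k=4: 120.6 kHz, 151.4 kHz.
Within [41.3 kHz, 101.8 kHz]: 49.4 kHz, 52.6 kHz, 83.4 kHz, 86.6 kHz.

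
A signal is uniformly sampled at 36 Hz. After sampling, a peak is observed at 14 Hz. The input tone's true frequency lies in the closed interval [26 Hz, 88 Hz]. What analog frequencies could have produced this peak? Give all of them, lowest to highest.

50 Hz, 58 Hz, 86 Hz

Frequencies that alias to 14 Hz are k·fs ± 14 Hz for integer k ≥ 0.
k=0: 14 Hz.
k=1: 22 Hz, 50 Hz.
k=2: 58 Hz, 86 Hz.
k=3: 94 Hz, 122 Hz.
Within [26 Hz, 88 Hz]: 50 Hz, 58 Hz, 86 Hz.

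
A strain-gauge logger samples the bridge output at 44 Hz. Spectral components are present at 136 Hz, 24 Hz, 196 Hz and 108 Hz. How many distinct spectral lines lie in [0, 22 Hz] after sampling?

2

fs/2 = 22 Hz.
136 Hz mod fs = 4 Hz.
4 Hz ≤ fs/2 = 22 Hz, appears at 4 Hz.
24 Hz > fs/2 = 22 Hz, folds to fs − 24 Hz = 20 Hz.
196 Hz mod fs = 20 Hz.
20 Hz ≤ fs/2 = 22 Hz, appears at 20 Hz.
108 Hz mod fs = 20 Hz.
20 Hz ≤ fs/2 = 22 Hz, appears at 20 Hz.
Distinct values: {4 Hz, 20 Hz} → 2.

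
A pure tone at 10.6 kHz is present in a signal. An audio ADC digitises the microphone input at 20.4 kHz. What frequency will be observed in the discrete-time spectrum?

10.6 kHz > fs/2 = 10.2 kHz, folds to fs − 10.6 kHz = 9.8 kHz.

9.8 kHz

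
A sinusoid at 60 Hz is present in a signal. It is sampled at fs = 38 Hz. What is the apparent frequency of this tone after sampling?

16 Hz

60 Hz mod fs = 22 Hz.
22 Hz > fs/2 = 19 Hz, folds to fs − 22 Hz = 16 Hz.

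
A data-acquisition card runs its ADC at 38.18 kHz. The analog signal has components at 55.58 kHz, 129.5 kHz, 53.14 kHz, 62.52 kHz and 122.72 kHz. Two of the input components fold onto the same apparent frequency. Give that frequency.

14.96 kHz

fs/2 = 19.09 kHz.
55.58 kHz mod fs = 17.4 kHz.
17.4 kHz ≤ fs/2 = 19.09 kHz, appears at 17.4 kHz.
129.5 kHz mod fs = 14.96 kHz.
14.96 kHz ≤ fs/2 = 19.09 kHz, appears at 14.96 kHz.
53.14 kHz mod fs = 14.96 kHz.
14.96 kHz ≤ fs/2 = 19.09 kHz, appears at 14.96 kHz.
62.52 kHz mod fs = 24.34 kHz.
24.34 kHz > fs/2 = 19.09 kHz, folds to fs − 24.34 kHz = 13.84 kHz.
122.72 kHz mod fs = 8.18 kHz.
8.18 kHz ≤ fs/2 = 19.09 kHz, appears at 8.18 kHz.
53.14 kHz and 129.5 kHz both map to 14.96 kHz.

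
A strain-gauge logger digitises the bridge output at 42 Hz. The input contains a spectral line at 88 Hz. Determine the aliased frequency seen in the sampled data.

4 Hz

88 Hz mod fs = 4 Hz.
4 Hz ≤ fs/2 = 21 Hz, appears at 4 Hz.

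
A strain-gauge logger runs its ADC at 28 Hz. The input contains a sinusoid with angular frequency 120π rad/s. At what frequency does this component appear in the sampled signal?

ω = 120π rad/s → f = ω/(2π) = 60 Hz.
60 Hz mod fs = 4 Hz.
4 Hz ≤ fs/2 = 14 Hz, appears at 4 Hz.

4 Hz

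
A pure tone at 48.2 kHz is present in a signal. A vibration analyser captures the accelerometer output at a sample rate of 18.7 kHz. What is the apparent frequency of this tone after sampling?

7.9 kHz

48.2 kHz mod fs = 10.8 kHz.
10.8 kHz > fs/2 = 9.35 kHz, folds to fs − 10.8 kHz = 7.9 kHz.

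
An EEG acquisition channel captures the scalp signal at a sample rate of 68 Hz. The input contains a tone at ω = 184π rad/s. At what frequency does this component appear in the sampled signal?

24 Hz

ω = 184π rad/s → f = ω/(2π) = 92 Hz.
92 Hz mod fs = 24 Hz.
24 Hz ≤ fs/2 = 34 Hz, appears at 24 Hz.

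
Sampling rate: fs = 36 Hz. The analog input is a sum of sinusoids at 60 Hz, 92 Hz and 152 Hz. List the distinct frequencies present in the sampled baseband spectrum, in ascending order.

8 Hz, 12 Hz, 16 Hz

fs/2 = 18 Hz.
60 Hz mod fs = 24 Hz.
24 Hz > fs/2 = 18 Hz, folds to fs − 24 Hz = 12 Hz.
92 Hz mod fs = 20 Hz.
20 Hz > fs/2 = 18 Hz, folds to fs − 20 Hz = 16 Hz.
152 Hz mod fs = 8 Hz.
8 Hz ≤ fs/2 = 18 Hz, appears at 8 Hz.
Distinct values: {8 Hz, 12 Hz, 16 Hz}.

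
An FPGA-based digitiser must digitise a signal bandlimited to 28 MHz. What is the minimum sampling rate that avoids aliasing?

56 MHz

Nyquist rate = 2 × 28 MHz = 56 MHz.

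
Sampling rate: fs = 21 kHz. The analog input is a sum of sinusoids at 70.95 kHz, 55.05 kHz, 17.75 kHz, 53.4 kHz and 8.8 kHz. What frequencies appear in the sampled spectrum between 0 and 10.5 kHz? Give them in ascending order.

3.25 kHz, 7.95 kHz, 8.8 kHz, 9.6 kHz

fs/2 = 10.5 kHz.
70.95 kHz mod fs = 7.95 kHz.
7.95 kHz ≤ fs/2 = 10.5 kHz, appears at 7.95 kHz.
55.05 kHz mod fs = 13.05 kHz.
13.05 kHz > fs/2 = 10.5 kHz, folds to fs − 13.05 kHz = 7.95 kHz.
17.75 kHz > fs/2 = 10.5 kHz, folds to fs − 17.75 kHz = 3.25 kHz.
53.4 kHz mod fs = 11.4 kHz.
11.4 kHz > fs/2 = 10.5 kHz, folds to fs − 11.4 kHz = 9.6 kHz.
8.8 kHz ≤ fs/2 = 10.5 kHz, passes unchanged.
Distinct values: {3.25 kHz, 7.95 kHz, 8.8 kHz, 9.6 kHz}.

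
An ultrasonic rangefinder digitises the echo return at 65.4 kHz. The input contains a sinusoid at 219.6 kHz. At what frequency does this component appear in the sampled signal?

219.6 kHz mod fs = 23.4 kHz.
23.4 kHz ≤ fs/2 = 32.7 kHz, appears at 23.4 kHz.

23.4 kHz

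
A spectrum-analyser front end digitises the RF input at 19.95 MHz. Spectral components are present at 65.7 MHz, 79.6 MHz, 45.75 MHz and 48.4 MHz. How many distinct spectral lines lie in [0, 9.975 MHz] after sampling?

3

fs/2 = 9.975 MHz.
65.7 MHz mod fs = 5.85 MHz.
5.85 MHz ≤ fs/2 = 9.975 MHz, appears at 5.85 MHz.
79.6 MHz mod fs = 19.75 MHz.
19.75 MHz > fs/2 = 9.975 MHz, folds to fs − 19.75 MHz = 0.2 MHz.
45.75 MHz mod fs = 5.85 MHz.
5.85 MHz ≤ fs/2 = 9.975 MHz, appears at 5.85 MHz.
48.4 MHz mod fs = 8.5 MHz.
8.5 MHz ≤ fs/2 = 9.975 MHz, appears at 8.5 MHz.
Distinct values: {0.2 MHz, 5.85 MHz, 8.5 MHz} → 3.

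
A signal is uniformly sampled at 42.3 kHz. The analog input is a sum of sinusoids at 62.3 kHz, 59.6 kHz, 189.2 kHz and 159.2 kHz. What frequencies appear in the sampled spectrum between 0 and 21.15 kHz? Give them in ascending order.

fs/2 = 21.15 kHz.
62.3 kHz mod fs = 20 kHz.
20 kHz ≤ fs/2 = 21.15 kHz, appears at 20 kHz.
59.6 kHz mod fs = 17.3 kHz.
17.3 kHz ≤ fs/2 = 21.15 kHz, appears at 17.3 kHz.
189.2 kHz mod fs = 20 kHz.
20 kHz ≤ fs/2 = 21.15 kHz, appears at 20 kHz.
159.2 kHz mod fs = 32.3 kHz.
32.3 kHz > fs/2 = 21.15 kHz, folds to fs − 32.3 kHz = 10 kHz.
Distinct values: {10 kHz, 17.3 kHz, 20 kHz}.

10 kHz, 17.3 kHz, 20 kHz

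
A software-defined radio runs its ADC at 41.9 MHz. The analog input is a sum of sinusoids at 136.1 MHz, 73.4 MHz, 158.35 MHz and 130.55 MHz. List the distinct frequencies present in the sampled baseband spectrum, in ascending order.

4.85 MHz, 9.25 MHz, 10.4 MHz

fs/2 = 20.95 MHz.
136.1 MHz mod fs = 10.4 MHz.
10.4 MHz ≤ fs/2 = 20.95 MHz, appears at 10.4 MHz.
73.4 MHz mod fs = 31.5 MHz.
31.5 MHz > fs/2 = 20.95 MHz, folds to fs − 31.5 MHz = 10.4 MHz.
158.35 MHz mod fs = 32.65 MHz.
32.65 MHz > fs/2 = 20.95 MHz, folds to fs − 32.65 MHz = 9.25 MHz.
130.55 MHz mod fs = 4.85 MHz.
4.85 MHz ≤ fs/2 = 20.95 MHz, appears at 4.85 MHz.
Distinct values: {4.85 MHz, 9.25 MHz, 10.4 MHz}.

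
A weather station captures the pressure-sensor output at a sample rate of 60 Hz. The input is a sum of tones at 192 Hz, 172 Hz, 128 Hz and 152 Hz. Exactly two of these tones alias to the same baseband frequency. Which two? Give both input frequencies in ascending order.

128 Hz, 172 Hz

fs/2 = 30 Hz.
192 Hz mod fs = 12 Hz.
12 Hz ≤ fs/2 = 30 Hz, appears at 12 Hz.
172 Hz mod fs = 52 Hz.
52 Hz > fs/2 = 30 Hz, folds to fs − 52 Hz = 8 Hz.
128 Hz mod fs = 8 Hz.
8 Hz ≤ fs/2 = 30 Hz, appears at 8 Hz.
152 Hz mod fs = 32 Hz.
32 Hz > fs/2 = 30 Hz, folds to fs − 32 Hz = 28 Hz.
128 Hz and 172 Hz both map to 8 Hz.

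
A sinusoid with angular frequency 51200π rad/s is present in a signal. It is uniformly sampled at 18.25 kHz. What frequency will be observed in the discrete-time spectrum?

ω = 51200π rad/s → f = ω/(2π) = 25600 Hz = 25.6 kHz.
25.6 kHz mod fs = 7.35 kHz.
7.35 kHz ≤ fs/2 = 9.125 kHz, appears at 7.35 kHz.

7.35 kHz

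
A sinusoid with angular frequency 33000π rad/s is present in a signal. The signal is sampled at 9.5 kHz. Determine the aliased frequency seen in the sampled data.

2.5 kHz

ω = 33000π rad/s → f = ω/(2π) = 16500 Hz = 16.5 kHz.
16.5 kHz mod fs = 7 kHz.
7 kHz > fs/2 = 4.75 kHz, folds to fs − 7 kHz = 2.5 kHz.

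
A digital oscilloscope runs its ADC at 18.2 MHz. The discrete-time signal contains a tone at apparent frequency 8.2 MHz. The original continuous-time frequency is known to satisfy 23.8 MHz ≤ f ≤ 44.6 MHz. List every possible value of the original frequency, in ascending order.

26.4 MHz, 28.2 MHz, 44.6 MHz

Frequencies that alias to 8.2 MHz are k·fs ± 8.2 MHz for integer k ≥ 0.
k=0: 8.2 MHz.
k=1: 10 MHz, 26.4 MHz.
k=2: 28.2 MHz, 44.6 MHz.
k=3: 46.4 MHz, 62.8 MHz.
Within [23.8 MHz, 44.6 MHz]: 26.4 MHz, 28.2 MHz, 44.6 MHz.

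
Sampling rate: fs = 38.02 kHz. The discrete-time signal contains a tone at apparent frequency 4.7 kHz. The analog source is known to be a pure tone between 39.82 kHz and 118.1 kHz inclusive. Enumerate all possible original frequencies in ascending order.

42.72 kHz, 71.34 kHz, 80.74 kHz, 109.36 kHz

Frequencies that alias to 4.7 kHz are k·fs ± 4.7 kHz for integer k ≥ 0.
k=0: 4.7 kHz.
k=1: 33.32 kHz, 42.72 kHz.
k=2: 71.34 kHz, 80.74 kHz.
k=3: 109.36 kHz, 118.76 kHz.
k=4: 147.38 kHz, 156.78 kHz.
Within [39.82 kHz, 118.1 kHz]: 42.72 kHz, 71.34 kHz, 80.74 kHz, 109.36 kHz.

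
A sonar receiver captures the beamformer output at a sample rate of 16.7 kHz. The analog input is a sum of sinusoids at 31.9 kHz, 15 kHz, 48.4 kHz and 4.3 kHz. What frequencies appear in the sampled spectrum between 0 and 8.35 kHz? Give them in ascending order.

fs/2 = 8.35 kHz.
31.9 kHz mod fs = 15.2 kHz.
15.2 kHz > fs/2 = 8.35 kHz, folds to fs − 15.2 kHz = 1.5 kHz.
15 kHz > fs/2 = 8.35 kHz, folds to fs − 15 kHz = 1.7 kHz.
48.4 kHz mod fs = 15 kHz.
15 kHz > fs/2 = 8.35 kHz, folds to fs − 15 kHz = 1.7 kHz.
4.3 kHz ≤ fs/2 = 8.35 kHz, passes unchanged.
Distinct values: {1.5 kHz, 1.7 kHz, 4.3 kHz}.

1.5 kHz, 1.7 kHz, 4.3 kHz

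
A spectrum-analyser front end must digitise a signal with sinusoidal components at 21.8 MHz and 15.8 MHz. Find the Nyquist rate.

43.6 MHz

Highest-frequency component: 21.8 MHz.
Nyquist rate = 2 × 21.8 MHz = 43.6 MHz.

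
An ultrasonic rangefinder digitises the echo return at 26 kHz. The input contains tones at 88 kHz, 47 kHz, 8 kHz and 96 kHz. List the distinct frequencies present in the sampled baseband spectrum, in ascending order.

5 kHz, 8 kHz, 10 kHz

fs/2 = 13 kHz.
88 kHz mod fs = 10 kHz.
10 kHz ≤ fs/2 = 13 kHz, appears at 10 kHz.
47 kHz mod fs = 21 kHz.
21 kHz > fs/2 = 13 kHz, folds to fs − 21 kHz = 5 kHz.
8 kHz ≤ fs/2 = 13 kHz, passes unchanged.
96 kHz mod fs = 18 kHz.
18 kHz > fs/2 = 13 kHz, folds to fs − 18 kHz = 8 kHz.
Distinct values: {5 kHz, 8 kHz, 10 kHz}.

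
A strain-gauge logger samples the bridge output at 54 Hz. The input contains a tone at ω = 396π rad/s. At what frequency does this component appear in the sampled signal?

18 Hz

ω = 396π rad/s → f = ω/(2π) = 198 Hz.
198 Hz mod fs = 36 Hz.
36 Hz > fs/2 = 27 Hz, folds to fs − 36 Hz = 18 Hz.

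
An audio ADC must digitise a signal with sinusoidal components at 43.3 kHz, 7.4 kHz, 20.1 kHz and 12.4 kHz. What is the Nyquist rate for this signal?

86.6 kHz

Highest-frequency component: 43.3 kHz.
Nyquist rate = 2 × 43.3 kHz = 86.6 kHz.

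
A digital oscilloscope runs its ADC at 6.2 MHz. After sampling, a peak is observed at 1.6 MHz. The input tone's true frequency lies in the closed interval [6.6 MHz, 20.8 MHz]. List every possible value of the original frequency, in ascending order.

7.8 MHz, 10.8 MHz, 14 MHz, 17 MHz, 20.2 MHz

Frequencies that alias to 1.6 MHz are k·fs ± 1.6 MHz for integer k ≥ 0.
k=0: 1.6 MHz.
k=1: 4.6 MHz, 7.8 MHz.
k=2: 10.8 MHz, 14 MHz.
k=3: 17 MHz, 20.2 MHz.
k=4: 23.2 MHz, 26.4 MHz.
Within [6.6 MHz, 20.8 MHz]: 7.8 MHz, 10.8 MHz, 14 MHz, 17 MHz, 20.2 MHz.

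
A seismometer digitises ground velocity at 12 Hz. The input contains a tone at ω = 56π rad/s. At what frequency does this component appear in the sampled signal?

ω = 56π rad/s → f = ω/(2π) = 28 Hz.
28 Hz mod fs = 4 Hz.
4 Hz ≤ fs/2 = 6 Hz, appears at 4 Hz.

4 Hz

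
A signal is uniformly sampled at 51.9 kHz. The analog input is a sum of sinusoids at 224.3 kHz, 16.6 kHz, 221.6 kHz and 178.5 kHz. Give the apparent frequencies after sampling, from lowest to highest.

fs/2 = 25.95 kHz.
224.3 kHz mod fs = 16.7 kHz.
16.7 kHz ≤ fs/2 = 25.95 kHz, appears at 16.7 kHz.
16.6 kHz ≤ fs/2 = 25.95 kHz, passes unchanged.
221.6 kHz mod fs = 14 kHz.
14 kHz ≤ fs/2 = 25.95 kHz, appears at 14 kHz.
178.5 kHz mod fs = 22.8 kHz.
22.8 kHz ≤ fs/2 = 25.95 kHz, appears at 22.8 kHz.
Distinct values: {14 kHz, 16.6 kHz, 16.7 kHz, 22.8 kHz}.

14 kHz, 16.6 kHz, 16.7 kHz, 22.8 kHz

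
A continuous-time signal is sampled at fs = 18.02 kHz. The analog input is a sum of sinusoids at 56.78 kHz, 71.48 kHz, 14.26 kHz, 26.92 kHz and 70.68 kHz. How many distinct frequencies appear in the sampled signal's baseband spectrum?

5

fs/2 = 9.01 kHz.
56.78 kHz mod fs = 2.72 kHz.
2.72 kHz ≤ fs/2 = 9.01 kHz, appears at 2.72 kHz.
71.48 kHz mod fs = 17.42 kHz.
17.42 kHz > fs/2 = 9.01 kHz, folds to fs − 17.42 kHz = 0.6 kHz.
14.26 kHz > fs/2 = 9.01 kHz, folds to fs − 14.26 kHz = 3.76 kHz.
26.92 kHz mod fs = 8.9 kHz.
8.9 kHz ≤ fs/2 = 9.01 kHz, appears at 8.9 kHz.
70.68 kHz mod fs = 16.62 kHz.
16.62 kHz > fs/2 = 9.01 kHz, folds to fs − 16.62 kHz = 1.4 kHz.
Distinct values: {0.6 kHz, 1.4 kHz, 2.72 kHz, 3.76 kHz, 8.9 kHz} → 5.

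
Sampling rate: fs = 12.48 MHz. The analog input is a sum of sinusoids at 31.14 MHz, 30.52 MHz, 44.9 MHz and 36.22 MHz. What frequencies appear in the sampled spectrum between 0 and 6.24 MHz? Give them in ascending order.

fs/2 = 6.24 MHz.
31.14 MHz mod fs = 6.18 MHz.
6.18 MHz ≤ fs/2 = 6.24 MHz, appears at 6.18 MHz.
30.52 MHz mod fs = 5.56 MHz.
5.56 MHz ≤ fs/2 = 6.24 MHz, appears at 5.56 MHz.
44.9 MHz mod fs = 7.46 MHz.
7.46 MHz > fs/2 = 6.24 MHz, folds to fs − 7.46 MHz = 5.02 MHz.
36.22 MHz mod fs = 11.26 MHz.
11.26 MHz > fs/2 = 6.24 MHz, folds to fs − 11.26 MHz = 1.22 MHz.
Distinct values: {1.22 MHz, 5.02 MHz, 5.56 MHz, 6.18 MHz}.

1.22 MHz, 5.02 MHz, 5.56 MHz, 6.18 MHz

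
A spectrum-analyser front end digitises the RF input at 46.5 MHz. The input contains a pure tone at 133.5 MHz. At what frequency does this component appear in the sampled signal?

6 MHz

133.5 MHz mod fs = 40.5 MHz.
40.5 MHz > fs/2 = 23.25 MHz, folds to fs − 40.5 MHz = 6 MHz.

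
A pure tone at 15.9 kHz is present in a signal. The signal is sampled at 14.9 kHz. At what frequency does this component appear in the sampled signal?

1 kHz

15.9 kHz mod fs = 1 kHz.
1 kHz ≤ fs/2 = 7.45 kHz, appears at 1 kHz.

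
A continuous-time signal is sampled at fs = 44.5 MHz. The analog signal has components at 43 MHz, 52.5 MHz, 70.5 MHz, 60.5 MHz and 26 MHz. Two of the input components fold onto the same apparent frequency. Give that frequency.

fs/2 = 22.25 MHz.
43 MHz > fs/2 = 22.25 MHz, folds to fs − 43 MHz = 1.5 MHz.
52.5 MHz mod fs = 8 MHz.
8 MHz ≤ fs/2 = 22.25 MHz, appears at 8 MHz.
70.5 MHz mod fs = 26 MHz.
26 MHz > fs/2 = 22.25 MHz, folds to fs − 26 MHz = 18.5 MHz.
60.5 MHz mod fs = 16 MHz.
16 MHz ≤ fs/2 = 22.25 MHz, appears at 16 MHz.
26 MHz > fs/2 = 22.25 MHz, folds to fs − 26 MHz = 18.5 MHz.
26 MHz and 70.5 MHz both map to 18.5 MHz.

18.5 MHz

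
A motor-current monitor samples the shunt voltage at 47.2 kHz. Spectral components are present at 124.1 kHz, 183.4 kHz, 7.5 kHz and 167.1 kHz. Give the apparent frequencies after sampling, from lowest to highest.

fs/2 = 23.6 kHz.
124.1 kHz mod fs = 29.7 kHz.
29.7 kHz > fs/2 = 23.6 kHz, folds to fs − 29.7 kHz = 17.5 kHz.
183.4 kHz mod fs = 41.8 kHz.
41.8 kHz > fs/2 = 23.6 kHz, folds to fs − 41.8 kHz = 5.4 kHz.
7.5 kHz ≤ fs/2 = 23.6 kHz, passes unchanged.
167.1 kHz mod fs = 25.5 kHz.
25.5 kHz > fs/2 = 23.6 kHz, folds to fs − 25.5 kHz = 21.7 kHz.
Distinct values: {5.4 kHz, 7.5 kHz, 17.5 kHz, 21.7 kHz}.

5.4 kHz, 7.5 kHz, 17.5 kHz, 21.7 kHz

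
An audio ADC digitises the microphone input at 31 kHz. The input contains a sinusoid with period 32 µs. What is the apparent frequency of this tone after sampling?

0.25 kHz

T = 32 µs → f = 1/T = 31.25 kHz.
31.25 kHz mod fs = 0.25 kHz.
0.25 kHz ≤ fs/2 = 15.5 kHz, appears at 0.25 kHz.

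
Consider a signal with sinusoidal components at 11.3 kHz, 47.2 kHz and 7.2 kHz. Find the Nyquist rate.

94.4 kHz

Highest-frequency component: 47.2 kHz.
Nyquist rate = 2 × 47.2 kHz = 94.4 kHz.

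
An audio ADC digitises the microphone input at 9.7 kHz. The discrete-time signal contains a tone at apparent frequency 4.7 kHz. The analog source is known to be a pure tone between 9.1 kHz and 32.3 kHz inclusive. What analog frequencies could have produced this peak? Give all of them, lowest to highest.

14.4 kHz, 14.7 kHz, 24.1 kHz, 24.4 kHz

Frequencies that alias to 4.7 kHz are k·fs ± 4.7 kHz for integer k ≥ 0.
k=0: 4.7 kHz.
k=1: 5 kHz, 14.4 kHz.
k=2: 14.7 kHz, 24.1 kHz.
k=3: 24.4 kHz, 33.8 kHz.
k=4: 34.1 kHz, 43.5 kHz.
Within [9.1 kHz, 32.3 kHz]: 14.4 kHz, 14.7 kHz, 24.1 kHz, 24.4 kHz.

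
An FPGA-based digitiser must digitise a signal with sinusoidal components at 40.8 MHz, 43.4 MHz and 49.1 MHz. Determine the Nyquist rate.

Highest-frequency component: 49.1 MHz.
Nyquist rate = 2 × 49.1 MHz = 98.2 MHz.

98.2 MHz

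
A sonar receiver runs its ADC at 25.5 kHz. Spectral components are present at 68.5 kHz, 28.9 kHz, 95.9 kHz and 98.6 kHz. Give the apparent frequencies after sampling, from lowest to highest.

3.4 kHz, 6.1 kHz, 8 kHz

fs/2 = 12.75 kHz.
68.5 kHz mod fs = 17.5 kHz.
17.5 kHz > fs/2 = 12.75 kHz, folds to fs − 17.5 kHz = 8 kHz.
28.9 kHz mod fs = 3.4 kHz.
3.4 kHz ≤ fs/2 = 12.75 kHz, appears at 3.4 kHz.
95.9 kHz mod fs = 19.4 kHz.
19.4 kHz > fs/2 = 12.75 kHz, folds to fs − 19.4 kHz = 6.1 kHz.
98.6 kHz mod fs = 22.1 kHz.
22.1 kHz > fs/2 = 12.75 kHz, folds to fs − 22.1 kHz = 3.4 kHz.
Distinct values: {3.4 kHz, 6.1 kHz, 8 kHz}.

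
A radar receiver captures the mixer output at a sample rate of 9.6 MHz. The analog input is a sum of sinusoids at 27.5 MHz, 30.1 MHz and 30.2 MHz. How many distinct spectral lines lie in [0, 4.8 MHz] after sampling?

2

fs/2 = 4.8 MHz.
27.5 MHz mod fs = 8.3 MHz.
8.3 MHz > fs/2 = 4.8 MHz, folds to fs − 8.3 MHz = 1.3 MHz.
30.1 MHz mod fs = 1.3 MHz.
1.3 MHz ≤ fs/2 = 4.8 MHz, appears at 1.3 MHz.
30.2 MHz mod fs = 1.4 MHz.
1.4 MHz ≤ fs/2 = 4.8 MHz, appears at 1.4 MHz.
Distinct values: {1.3 MHz, 1.4 MHz} → 2.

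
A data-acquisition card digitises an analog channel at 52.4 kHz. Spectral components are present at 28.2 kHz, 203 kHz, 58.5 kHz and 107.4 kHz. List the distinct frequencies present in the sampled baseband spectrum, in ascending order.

2.6 kHz, 6.1 kHz, 6.6 kHz, 24.2 kHz

fs/2 = 26.2 kHz.
28.2 kHz > fs/2 = 26.2 kHz, folds to fs − 28.2 kHz = 24.2 kHz.
203 kHz mod fs = 45.8 kHz.
45.8 kHz > fs/2 = 26.2 kHz, folds to fs − 45.8 kHz = 6.6 kHz.
58.5 kHz mod fs = 6.1 kHz.
6.1 kHz ≤ fs/2 = 26.2 kHz, appears at 6.1 kHz.
107.4 kHz mod fs = 2.6 kHz.
2.6 kHz ≤ fs/2 = 26.2 kHz, appears at 2.6 kHz.
Distinct values: {2.6 kHz, 6.1 kHz, 6.6 kHz, 24.2 kHz}.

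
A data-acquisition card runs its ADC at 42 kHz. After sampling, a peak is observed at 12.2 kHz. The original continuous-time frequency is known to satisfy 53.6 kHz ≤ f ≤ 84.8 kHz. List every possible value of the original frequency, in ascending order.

54.2 kHz, 71.8 kHz

Frequencies that alias to 12.2 kHz are k·fs ± 12.2 kHz for integer k ≥ 0.
k=0: 12.2 kHz.
k=1: 29.8 kHz, 54.2 kHz.
k=2: 71.8 kHz, 96.2 kHz.
k=3: 113.8 kHz, 138.2 kHz.
Within [53.6 kHz, 84.8 kHz]: 54.2 kHz, 71.8 kHz.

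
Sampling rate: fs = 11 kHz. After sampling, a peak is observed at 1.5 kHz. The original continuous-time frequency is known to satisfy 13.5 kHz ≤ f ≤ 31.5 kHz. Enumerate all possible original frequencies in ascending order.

20.5 kHz, 23.5 kHz, 31.5 kHz

Frequencies that alias to 1.5 kHz are k·fs ± 1.5 kHz for integer k ≥ 0.
k=0: 1.5 kHz.
k=1: 9.5 kHz, 12.5 kHz.
k=2: 20.5 kHz, 23.5 kHz.
k=3: 31.5 kHz, 34.5 kHz.
k=4: 42.5 kHz, 45.5 kHz.
Within [13.5 kHz, 31.5 kHz]: 20.5 kHz, 23.5 kHz, 31.5 kHz.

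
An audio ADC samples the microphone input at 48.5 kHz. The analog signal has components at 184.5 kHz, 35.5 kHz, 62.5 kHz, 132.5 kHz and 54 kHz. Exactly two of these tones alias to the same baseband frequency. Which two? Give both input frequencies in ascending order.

35.5 kHz, 132.5 kHz

fs/2 = 24.25 kHz.
184.5 kHz mod fs = 39 kHz.
39 kHz > fs/2 = 24.25 kHz, folds to fs − 39 kHz = 9.5 kHz.
35.5 kHz > fs/2 = 24.25 kHz, folds to fs − 35.5 kHz = 13 kHz.
62.5 kHz mod fs = 14 kHz.
14 kHz ≤ fs/2 = 24.25 kHz, appears at 14 kHz.
132.5 kHz mod fs = 35.5 kHz.
35.5 kHz > fs/2 = 24.25 kHz, folds to fs − 35.5 kHz = 13 kHz.
54 kHz mod fs = 5.5 kHz.
5.5 kHz ≤ fs/2 = 24.25 kHz, appears at 5.5 kHz.
35.5 kHz and 132.5 kHz both map to 13 kHz.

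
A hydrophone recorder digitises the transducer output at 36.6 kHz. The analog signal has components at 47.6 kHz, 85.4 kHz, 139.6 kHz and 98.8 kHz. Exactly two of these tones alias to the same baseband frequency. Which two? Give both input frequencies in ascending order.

fs/2 = 18.3 kHz.
47.6 kHz mod fs = 11 kHz.
11 kHz ≤ fs/2 = 18.3 kHz, appears at 11 kHz.
85.4 kHz mod fs = 12.2 kHz.
12.2 kHz ≤ fs/2 = 18.3 kHz, appears at 12.2 kHz.
139.6 kHz mod fs = 29.8 kHz.
29.8 kHz > fs/2 = 18.3 kHz, folds to fs − 29.8 kHz = 6.8 kHz.
98.8 kHz mod fs = 25.6 kHz.
25.6 kHz > fs/2 = 18.3 kHz, folds to fs − 25.6 kHz = 11 kHz.
47.6 kHz and 98.8 kHz both map to 11 kHz.

47.6 kHz, 98.8 kHz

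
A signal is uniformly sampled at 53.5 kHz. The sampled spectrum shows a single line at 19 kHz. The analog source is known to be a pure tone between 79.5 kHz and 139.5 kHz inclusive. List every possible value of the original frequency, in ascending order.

Frequencies that alias to 19 kHz are k·fs ± 19 kHz for integer k ≥ 0.
k=0: 19 kHz.
k=1: 34.5 kHz, 72.5 kHz.
k=2: 88 kHz, 126 kHz.
k=3: 141.5 kHz, 179.5 kHz.
Within [79.5 kHz, 139.5 kHz]: 88 kHz, 126 kHz.

88 kHz, 126 kHz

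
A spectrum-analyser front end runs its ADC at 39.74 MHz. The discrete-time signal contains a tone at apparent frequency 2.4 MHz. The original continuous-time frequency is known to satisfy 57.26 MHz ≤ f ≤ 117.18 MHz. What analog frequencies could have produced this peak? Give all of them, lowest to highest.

Frequencies that alias to 2.4 MHz are k·fs ± 2.4 MHz for integer k ≥ 0.
k=0: 2.4 MHz.
k=1: 37.34 MHz, 42.14 MHz.
k=2: 77.08 MHz, 81.88 MHz.
k=3: 116.82 MHz, 121.62 MHz.
k=4: 156.56 MHz, 161.36 MHz.
Within [57.26 MHz, 117.18 MHz]: 77.08 MHz, 81.88 MHz, 116.82 MHz.

77.08 MHz, 81.88 MHz, 116.82 MHz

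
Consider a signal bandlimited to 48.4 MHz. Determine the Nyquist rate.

Nyquist rate = 2 × 48.4 MHz = 96.8 MHz.

96.8 MHz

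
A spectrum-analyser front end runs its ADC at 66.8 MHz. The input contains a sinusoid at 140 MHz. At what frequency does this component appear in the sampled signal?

140 MHz mod fs = 6.4 MHz.
6.4 MHz ≤ fs/2 = 33.4 MHz, appears at 6.4 MHz.

6.4 MHz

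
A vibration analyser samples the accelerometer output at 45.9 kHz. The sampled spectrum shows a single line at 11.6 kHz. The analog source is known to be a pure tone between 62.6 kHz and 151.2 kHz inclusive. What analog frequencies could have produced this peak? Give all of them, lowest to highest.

80.2 kHz, 103.4 kHz, 126.1 kHz, 149.3 kHz

Frequencies that alias to 11.6 kHz are k·fs ± 11.6 kHz for integer k ≥ 0.
k=0: 11.6 kHz.
k=1: 34.3 kHz, 57.5 kHz.
k=2: 80.2 kHz, 103.4 kHz.
k=3: 126.1 kHz, 149.3 kHz.
k=4: 172 kHz, 195.2 kHz.
Within [62.6 kHz, 151.2 kHz]: 80.2 kHz, 103.4 kHz, 126.1 kHz, 149.3 kHz.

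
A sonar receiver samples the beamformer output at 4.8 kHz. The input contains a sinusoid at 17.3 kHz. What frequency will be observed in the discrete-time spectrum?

17.3 kHz mod fs = 2.9 kHz.
2.9 kHz > fs/2 = 2.4 kHz, folds to fs − 2.9 kHz = 1.9 kHz.

1.9 kHz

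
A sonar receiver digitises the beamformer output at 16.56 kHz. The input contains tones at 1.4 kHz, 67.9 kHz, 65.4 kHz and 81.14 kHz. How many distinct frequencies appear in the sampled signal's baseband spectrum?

3

fs/2 = 8.28 kHz.
1.4 kHz ≤ fs/2 = 8.28 kHz, passes unchanged.
67.9 kHz mod fs = 1.66 kHz.
1.66 kHz ≤ fs/2 = 8.28 kHz, appears at 1.66 kHz.
65.4 kHz mod fs = 15.72 kHz.
15.72 kHz > fs/2 = 8.28 kHz, folds to fs − 15.72 kHz = 0.84 kHz.
81.14 kHz mod fs = 14.9 kHz.
14.9 kHz > fs/2 = 8.28 kHz, folds to fs − 14.9 kHz = 1.66 kHz.
Distinct values: {0.84 kHz, 1.4 kHz, 1.66 kHz} → 3.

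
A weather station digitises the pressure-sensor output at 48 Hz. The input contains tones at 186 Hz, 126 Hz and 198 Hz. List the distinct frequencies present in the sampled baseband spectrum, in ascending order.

fs/2 = 24 Hz.
186 Hz mod fs = 42 Hz.
42 Hz > fs/2 = 24 Hz, folds to fs − 42 Hz = 6 Hz.
126 Hz mod fs = 30 Hz.
30 Hz > fs/2 = 24 Hz, folds to fs − 30 Hz = 18 Hz.
198 Hz mod fs = 6 Hz.
6 Hz ≤ fs/2 = 24 Hz, appears at 6 Hz.
Distinct values: {6 Hz, 18 Hz}.

6 Hz, 18 Hz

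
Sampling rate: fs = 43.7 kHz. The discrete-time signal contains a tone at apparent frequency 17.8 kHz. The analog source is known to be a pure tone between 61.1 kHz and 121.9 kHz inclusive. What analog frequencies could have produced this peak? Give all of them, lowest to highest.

61.5 kHz, 69.6 kHz, 105.2 kHz, 113.3 kHz

Frequencies that alias to 17.8 kHz are k·fs ± 17.8 kHz for integer k ≥ 0.
k=0: 17.8 kHz.
k=1: 25.9 kHz, 61.5 kHz.
k=2: 69.6 kHz, 105.2 kHz.
k=3: 113.3 kHz, 148.9 kHz.
k=4: 157 kHz, 192.6 kHz.
Within [61.1 kHz, 121.9 kHz]: 61.5 kHz, 69.6 kHz, 105.2 kHz, 113.3 kHz.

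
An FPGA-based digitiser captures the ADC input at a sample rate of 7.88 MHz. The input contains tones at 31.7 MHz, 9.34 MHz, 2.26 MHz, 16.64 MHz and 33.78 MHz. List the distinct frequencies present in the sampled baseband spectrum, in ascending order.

0.18 MHz, 0.88 MHz, 1.46 MHz, 2.26 MHz

fs/2 = 3.94 MHz.
31.7 MHz mod fs = 0.18 MHz.
0.18 MHz ≤ fs/2 = 3.94 MHz, appears at 0.18 MHz.
9.34 MHz mod fs = 1.46 MHz.
1.46 MHz ≤ fs/2 = 3.94 MHz, appears at 1.46 MHz.
2.26 MHz ≤ fs/2 = 3.94 MHz, passes unchanged.
16.64 MHz mod fs = 0.88 MHz.
0.88 MHz ≤ fs/2 = 3.94 MHz, appears at 0.88 MHz.
33.78 MHz mod fs = 2.26 MHz.
2.26 MHz ≤ fs/2 = 3.94 MHz, appears at 2.26 MHz.
Distinct values: {0.18 MHz, 0.88 MHz, 1.46 MHz, 2.26 MHz}.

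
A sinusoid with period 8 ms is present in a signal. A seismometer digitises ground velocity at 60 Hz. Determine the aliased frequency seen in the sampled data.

T = 8 ms → f = 1/T = 125 Hz.
125 Hz mod fs = 5 Hz.
5 Hz ≤ fs/2 = 30 Hz, appears at 5 Hz.

5 Hz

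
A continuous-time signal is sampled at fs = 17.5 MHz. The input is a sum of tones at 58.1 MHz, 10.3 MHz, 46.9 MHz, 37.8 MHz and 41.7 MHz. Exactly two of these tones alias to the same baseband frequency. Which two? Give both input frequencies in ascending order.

fs/2 = 8.75 MHz.
58.1 MHz mod fs = 5.6 MHz.
5.6 MHz ≤ fs/2 = 8.75 MHz, appears at 5.6 MHz.
10.3 MHz > fs/2 = 8.75 MHz, folds to fs − 10.3 MHz = 7.2 MHz.
46.9 MHz mod fs = 11.9 MHz.
11.9 MHz > fs/2 = 8.75 MHz, folds to fs − 11.9 MHz = 5.6 MHz.
37.8 MHz mod fs = 2.8 MHz.
2.8 MHz ≤ fs/2 = 8.75 MHz, appears at 2.8 MHz.
41.7 MHz mod fs = 6.7 MHz.
6.7 MHz ≤ fs/2 = 8.75 MHz, appears at 6.7 MHz.
46.9 MHz and 58.1 MHz both map to 5.6 MHz.

46.9 MHz, 58.1 MHz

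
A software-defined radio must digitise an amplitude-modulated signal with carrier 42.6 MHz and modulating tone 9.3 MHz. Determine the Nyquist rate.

AM sidebands sit at fc ± fm = 33.3 MHz and 51.9 MHz.
Highest-frequency component: 51.9 MHz.
Nyquist rate = 2 × 51.9 MHz = 103.8 MHz.

103.8 MHz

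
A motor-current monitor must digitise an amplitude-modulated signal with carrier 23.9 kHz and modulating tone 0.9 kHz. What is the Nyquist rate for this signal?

AM sidebands sit at fc ± fm = 23 kHz and 24.8 kHz.
Highest-frequency component: 24.8 kHz.
Nyquist rate = 2 × 24.8 kHz = 49.6 kHz.

49.6 kHz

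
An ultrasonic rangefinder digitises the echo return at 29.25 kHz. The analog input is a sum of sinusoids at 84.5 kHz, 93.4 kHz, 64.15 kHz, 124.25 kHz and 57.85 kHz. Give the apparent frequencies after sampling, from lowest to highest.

0.65 kHz, 3.25 kHz, 5.65 kHz, 7.25 kHz

fs/2 = 14.625 kHz.
84.5 kHz mod fs = 26 kHz.
26 kHz > fs/2 = 14.625 kHz, folds to fs − 26 kHz = 3.25 kHz.
93.4 kHz mod fs = 5.65 kHz.
5.65 kHz ≤ fs/2 = 14.625 kHz, appears at 5.65 kHz.
64.15 kHz mod fs = 5.65 kHz.
5.65 kHz ≤ fs/2 = 14.625 kHz, appears at 5.65 kHz.
124.25 kHz mod fs = 7.25 kHz.
7.25 kHz ≤ fs/2 = 14.625 kHz, appears at 7.25 kHz.
57.85 kHz mod fs = 28.6 kHz.
28.6 kHz > fs/2 = 14.625 kHz, folds to fs − 28.6 kHz = 0.65 kHz.
Distinct values: {0.65 kHz, 3.25 kHz, 5.65 kHz, 7.25 kHz}.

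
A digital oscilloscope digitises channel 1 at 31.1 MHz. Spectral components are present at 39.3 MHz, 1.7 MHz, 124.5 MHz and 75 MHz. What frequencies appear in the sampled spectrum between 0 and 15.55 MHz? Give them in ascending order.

0.1 MHz, 1.7 MHz, 8.2 MHz, 12.8 MHz

fs/2 = 15.55 MHz.
39.3 MHz mod fs = 8.2 MHz.
8.2 MHz ≤ fs/2 = 15.55 MHz, appears at 8.2 MHz.
1.7 MHz ≤ fs/2 = 15.55 MHz, passes unchanged.
124.5 MHz mod fs = 0.1 MHz.
0.1 MHz ≤ fs/2 = 15.55 MHz, appears at 0.1 MHz.
75 MHz mod fs = 12.8 MHz.
12.8 MHz ≤ fs/2 = 15.55 MHz, appears at 12.8 MHz.
Distinct values: {0.1 MHz, 1.7 MHz, 8.2 MHz, 12.8 MHz}.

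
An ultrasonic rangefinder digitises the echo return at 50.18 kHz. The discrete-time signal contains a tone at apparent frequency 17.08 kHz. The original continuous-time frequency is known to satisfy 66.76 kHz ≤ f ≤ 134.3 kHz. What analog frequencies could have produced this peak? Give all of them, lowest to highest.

Frequencies that alias to 17.08 kHz are k·fs ± 17.08 kHz for integer k ≥ 0.
k=0: 17.08 kHz.
k=1: 33.1 kHz, 67.26 kHz.
k=2: 83.28 kHz, 117.44 kHz.
k=3: 133.46 kHz, 167.62 kHz.
k=4: 183.64 kHz, 217.8 kHz.
Within [66.76 kHz, 134.3 kHz]: 67.26 kHz, 83.28 kHz, 117.44 kHz, 133.46 kHz.

67.26 kHz, 83.28 kHz, 117.44 kHz, 133.46 kHz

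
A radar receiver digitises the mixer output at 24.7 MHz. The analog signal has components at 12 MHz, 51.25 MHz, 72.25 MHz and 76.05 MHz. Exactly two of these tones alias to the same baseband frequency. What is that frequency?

1.85 MHz

fs/2 = 12.35 MHz.
12 MHz ≤ fs/2 = 12.35 MHz, passes unchanged.
51.25 MHz mod fs = 1.85 MHz.
1.85 MHz ≤ fs/2 = 12.35 MHz, appears at 1.85 MHz.
72.25 MHz mod fs = 22.85 MHz.
22.85 MHz > fs/2 = 12.35 MHz, folds to fs − 22.85 MHz = 1.85 MHz.
76.05 MHz mod fs = 1.95 MHz.
1.95 MHz ≤ fs/2 = 12.35 MHz, appears at 1.95 MHz.
51.25 MHz and 72.25 MHz both map to 1.85 MHz.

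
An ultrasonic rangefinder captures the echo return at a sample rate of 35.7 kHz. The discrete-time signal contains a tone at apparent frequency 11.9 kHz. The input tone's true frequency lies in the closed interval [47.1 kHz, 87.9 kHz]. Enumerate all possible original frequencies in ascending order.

47.6 kHz, 59.5 kHz, 83.3 kHz

Frequencies that alias to 11.9 kHz are k·fs ± 11.9 kHz for integer k ≥ 0.
k=0: 11.9 kHz.
k=1: 23.8 kHz, 47.6 kHz.
k=2: 59.5 kHz, 83.3 kHz.
k=3: 95.2 kHz, 119 kHz.
Within [47.1 kHz, 87.9 kHz]: 47.6 kHz, 59.5 kHz, 83.3 kHz.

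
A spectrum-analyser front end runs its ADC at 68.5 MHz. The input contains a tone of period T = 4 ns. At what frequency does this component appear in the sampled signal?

24 MHz

T = 4 ns → f = 1/T = 250 MHz.
250 MHz mod fs = 44.5 MHz.
44.5 MHz > fs/2 = 34.25 MHz, folds to fs − 44.5 MHz = 24 MHz.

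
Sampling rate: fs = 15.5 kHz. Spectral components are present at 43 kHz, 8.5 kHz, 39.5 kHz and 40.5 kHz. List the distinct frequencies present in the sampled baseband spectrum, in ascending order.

fs/2 = 7.75 kHz.
43 kHz mod fs = 12 kHz.
12 kHz > fs/2 = 7.75 kHz, folds to fs − 12 kHz = 3.5 kHz.
8.5 kHz > fs/2 = 7.75 kHz, folds to fs − 8.5 kHz = 7 kHz.
39.5 kHz mod fs = 8.5 kHz.
8.5 kHz > fs/2 = 7.75 kHz, folds to fs − 8.5 kHz = 7 kHz.
40.5 kHz mod fs = 9.5 kHz.
9.5 kHz > fs/2 = 7.75 kHz, folds to fs − 9.5 kHz = 6 kHz.
Distinct values: {3.5 kHz, 6 kHz, 7 kHz}.

3.5 kHz, 6 kHz, 7 kHz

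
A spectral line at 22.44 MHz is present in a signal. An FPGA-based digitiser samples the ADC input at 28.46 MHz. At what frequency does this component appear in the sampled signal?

6.02 MHz

22.44 MHz > fs/2 = 14.23 MHz, folds to fs − 22.44 MHz = 6.02 MHz.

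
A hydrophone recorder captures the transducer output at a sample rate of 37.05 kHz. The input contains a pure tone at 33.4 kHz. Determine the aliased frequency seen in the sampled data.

3.65 kHz

33.4 kHz > fs/2 = 18.525 kHz, folds to fs − 33.4 kHz = 3.65 kHz.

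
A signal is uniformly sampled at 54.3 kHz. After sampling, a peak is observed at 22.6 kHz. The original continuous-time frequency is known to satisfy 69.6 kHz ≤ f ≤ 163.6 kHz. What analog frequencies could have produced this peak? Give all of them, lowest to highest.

Frequencies that alias to 22.6 kHz are k·fs ± 22.6 kHz for integer k ≥ 0.
k=0: 22.6 kHz.
k=1: 31.7 kHz, 76.9 kHz.
k=2: 86 kHz, 131.2 kHz.
k=3: 140.3 kHz, 185.5 kHz.
k=4: 194.6 kHz, 239.8 kHz.
Within [69.6 kHz, 163.6 kHz]: 76.9 kHz, 86 kHz, 131.2 kHz, 140.3 kHz.

76.9 kHz, 86 kHz, 131.2 kHz, 140.3 kHz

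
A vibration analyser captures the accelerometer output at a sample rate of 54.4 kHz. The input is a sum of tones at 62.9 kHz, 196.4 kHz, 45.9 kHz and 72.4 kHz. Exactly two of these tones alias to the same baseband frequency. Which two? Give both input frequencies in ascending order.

fs/2 = 27.2 kHz.
62.9 kHz mod fs = 8.5 kHz.
8.5 kHz ≤ fs/2 = 27.2 kHz, appears at 8.5 kHz.
196.4 kHz mod fs = 33.2 kHz.
33.2 kHz > fs/2 = 27.2 kHz, folds to fs − 33.2 kHz = 21.2 kHz.
45.9 kHz > fs/2 = 27.2 kHz, folds to fs − 45.9 kHz = 8.5 kHz.
72.4 kHz mod fs = 18 kHz.
18 kHz ≤ fs/2 = 27.2 kHz, appears at 18 kHz.
45.9 kHz and 62.9 kHz both map to 8.5 kHz.

45.9 kHz, 62.9 kHz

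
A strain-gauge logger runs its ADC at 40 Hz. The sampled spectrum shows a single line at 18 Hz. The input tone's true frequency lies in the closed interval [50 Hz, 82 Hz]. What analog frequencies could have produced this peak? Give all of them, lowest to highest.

Frequencies that alias to 18 Hz are k·fs ± 18 Hz for integer k ≥ 0.
k=0: 18 Hz.
k=1: 22 Hz, 58 Hz.
k=2: 62 Hz, 98 Hz.
k=3: 102 Hz, 138 Hz.
Within [50 Hz, 82 Hz]: 58 Hz, 62 Hz.

58 Hz, 62 Hz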